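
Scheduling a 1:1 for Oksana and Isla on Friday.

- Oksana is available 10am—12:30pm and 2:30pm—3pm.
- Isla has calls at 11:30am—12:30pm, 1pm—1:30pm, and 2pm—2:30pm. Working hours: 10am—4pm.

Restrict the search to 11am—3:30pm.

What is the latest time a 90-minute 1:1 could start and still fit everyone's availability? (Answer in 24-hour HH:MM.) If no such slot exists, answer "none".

none

Isla free within 10:00–16:00: 10:00–11:30, 12:30–13:00, 13:30–14:00, 14:30–16:00.
Oksana ∩ Isla: 10:00–11:30, 14:30–15:00.
Restricted to 11:00–15:30: 11:00–11:30, 14:30–15:00.
Windows ≥ 90 min: (none).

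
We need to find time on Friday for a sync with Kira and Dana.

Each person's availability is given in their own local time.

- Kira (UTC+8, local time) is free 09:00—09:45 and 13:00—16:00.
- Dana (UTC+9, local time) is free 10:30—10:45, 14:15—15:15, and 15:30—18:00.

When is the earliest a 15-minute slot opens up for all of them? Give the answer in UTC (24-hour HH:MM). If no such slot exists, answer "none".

Kira → UTC: 01:00–01:45, 05:00–08:00.
Dana → UTC: 01:30–01:45, 05:15–06:15, 06:30–09:00.
Kira ∩ Dana: 01:30–01:45, 05:15–06:15, 06:30–08:00.
Windows ≥ 15 min: 01:30–01:45, 05:15–06:15, 06:30–08:00.
Earliest such window starts at 01:30.

01:30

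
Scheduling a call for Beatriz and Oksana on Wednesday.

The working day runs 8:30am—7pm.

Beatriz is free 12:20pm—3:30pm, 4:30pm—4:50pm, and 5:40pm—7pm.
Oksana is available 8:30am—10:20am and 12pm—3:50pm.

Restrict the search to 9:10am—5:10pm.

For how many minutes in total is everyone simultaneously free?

190 minutes

Beatriz ∩ Oksana: 12:20–15:30.
Restricted to 09:10–17:10: 12:20–15:30.
Total common minutes: 190.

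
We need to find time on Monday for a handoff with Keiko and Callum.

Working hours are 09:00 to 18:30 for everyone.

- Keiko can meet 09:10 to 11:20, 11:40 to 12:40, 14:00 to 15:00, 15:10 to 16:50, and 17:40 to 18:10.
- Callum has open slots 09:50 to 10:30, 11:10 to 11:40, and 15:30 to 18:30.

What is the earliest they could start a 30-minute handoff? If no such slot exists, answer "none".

Keiko ∩ Callum: 09:50–10:30, 11:10–11:20, 15:30–16:50, 17:40–18:10.
Windows ≥ 30 min: 09:50–10:30, 15:30–16:50, 17:40–18:10.
Earliest such window starts at 09:50.

09:50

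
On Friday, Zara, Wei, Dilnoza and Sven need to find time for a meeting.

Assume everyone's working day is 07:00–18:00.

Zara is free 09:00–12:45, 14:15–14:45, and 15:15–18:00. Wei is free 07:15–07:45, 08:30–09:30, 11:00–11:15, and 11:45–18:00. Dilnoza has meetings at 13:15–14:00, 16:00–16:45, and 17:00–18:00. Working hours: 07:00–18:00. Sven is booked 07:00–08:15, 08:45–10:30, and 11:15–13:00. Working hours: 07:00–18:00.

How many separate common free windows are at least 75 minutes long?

0

Dilnoza free within 07:00–18:00: 07:00–13:15, 14:00–16:00, 16:45–17:00.
Sven free within 07:00–18:00: 08:15–08:45, 10:30–11:15, 13:00–18:00.
Zara ∩ Wei: 09:00–09:30, 11:00–11:15, 11:45–12:45, 14:15–14:45, 15:15–18:00.
Zara ∩ Wei ∩ Dilnoza: 09:00–09:30, 11:00–11:15, 11:45–12:45, 14:15–14:45, 15:15–16:00, 16:45–17:00.
Zara ∩ Wei ∩ Dilnoza ∩ Sven: 11:00–11:15, 14:15–14:45, 15:15–16:00, 16:45–17:00.
Windows ≥ 75 min: (none).
That's 0 windows.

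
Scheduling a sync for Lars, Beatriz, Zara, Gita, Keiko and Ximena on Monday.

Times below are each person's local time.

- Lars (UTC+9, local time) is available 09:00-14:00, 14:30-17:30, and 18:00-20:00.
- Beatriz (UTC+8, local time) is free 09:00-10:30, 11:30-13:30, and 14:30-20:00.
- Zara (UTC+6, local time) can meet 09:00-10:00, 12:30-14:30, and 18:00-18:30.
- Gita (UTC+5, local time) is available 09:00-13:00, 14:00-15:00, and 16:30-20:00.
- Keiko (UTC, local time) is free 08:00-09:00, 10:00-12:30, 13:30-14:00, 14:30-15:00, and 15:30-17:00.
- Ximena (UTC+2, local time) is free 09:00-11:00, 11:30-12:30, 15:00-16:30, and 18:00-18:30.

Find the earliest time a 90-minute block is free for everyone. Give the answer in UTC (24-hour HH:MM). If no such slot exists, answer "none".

none

Lars → UTC: 00:00–05:00, 05:30–08:30, 09:00–11:00.
Beatriz → UTC: 01:00–02:30, 03:30–05:30, 06:30–12:00.
Zara → UTC: 03:00–04:00, 06:30–08:30, 12:00–12:30.
Gita → UTC: 04:00–08:00, 09:00–10:00, 11:30–15:00.
Keiko → UTC: 08:00–09:00, 10:00–12:30, 13:30–14:00, 14:30–15:00, 15:30–17:00.
Ximena → UTC: 07:00–09:00, 09:30–10:30, 13:00–14:30, 16:00–16:30.
Lars ∩ Beatriz: 01:00–02:30, 03:30–05:00, 06:30–08:30, 09:00–11:00.
Lars ∩ Beatriz ∩ Zara: 03:30–04:00, 06:30–08:30.
Lars ∩ Beatriz ∩ Zara ∩ Gita: 06:30–08:00.
Lars ∩ Beatriz ∩ Zara ∩ Gita ∩ Keiko: (none).
Lars ∩ Beatriz ∩ Zara ∩ Gita ∩ Keiko ∩ Ximena: (none).
Windows ≥ 90 min: (none).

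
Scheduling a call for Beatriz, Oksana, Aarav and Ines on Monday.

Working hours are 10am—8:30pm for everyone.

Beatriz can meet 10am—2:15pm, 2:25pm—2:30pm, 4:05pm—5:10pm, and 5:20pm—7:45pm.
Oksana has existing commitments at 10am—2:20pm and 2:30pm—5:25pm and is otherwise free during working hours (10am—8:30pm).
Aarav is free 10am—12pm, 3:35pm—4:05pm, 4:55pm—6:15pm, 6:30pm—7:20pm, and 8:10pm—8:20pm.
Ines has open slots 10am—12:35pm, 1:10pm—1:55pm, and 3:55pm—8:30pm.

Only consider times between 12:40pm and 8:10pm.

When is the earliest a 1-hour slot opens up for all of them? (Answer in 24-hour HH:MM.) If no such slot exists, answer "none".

Oksana free within 10:00–20:30: 14:20–14:30, 17:25–20:30.
Beatriz ∩ Oksana: 14:25–14:30, 17:25–19:45.
Beatriz ∩ Oksana ∩ Aarav: 17:25–18:15, 18:30–19:20.
Beatriz ∩ Oksana ∩ Aarav ∩ Ines: 17:25–18:15, 18:30–19:20.
Restricted to 12:40–20:10: 17:25–18:15, 18:30–19:20.
Windows ≥ 60 min: (none).

none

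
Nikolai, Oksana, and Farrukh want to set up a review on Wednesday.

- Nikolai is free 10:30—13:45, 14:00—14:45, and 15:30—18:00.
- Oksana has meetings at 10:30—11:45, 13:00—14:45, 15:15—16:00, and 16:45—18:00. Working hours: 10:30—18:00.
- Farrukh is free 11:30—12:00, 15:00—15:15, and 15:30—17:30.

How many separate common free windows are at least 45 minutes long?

Oksana free within 10:30–18:00: 11:45–13:00, 14:45–15:15, 16:00–16:45.
Nikolai ∩ Oksana: 11:45–13:00, 16:00–16:45.
Nikolai ∩ Oksana ∩ Farrukh: 11:45–12:00, 16:00–16:45.
Windows ≥ 45 min: 16:00–16:45.
That's 1 window.

1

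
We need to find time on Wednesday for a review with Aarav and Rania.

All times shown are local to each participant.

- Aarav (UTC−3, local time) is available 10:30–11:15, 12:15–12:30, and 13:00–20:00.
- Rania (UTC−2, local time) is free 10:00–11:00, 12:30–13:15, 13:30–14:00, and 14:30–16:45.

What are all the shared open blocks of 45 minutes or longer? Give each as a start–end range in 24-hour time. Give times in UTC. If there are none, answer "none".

16:30–18:45

Aarav → UTC: 13:30–14:15, 15:15–15:30, 16:00–23:00.
Rania → UTC: 12:00–13:00, 14:30–15:15, 15:30–16:00, 16:30–18:45.
Aarav ∩ Rania: 16:30–18:45.
Windows ≥ 45 min: 16:30–18:45.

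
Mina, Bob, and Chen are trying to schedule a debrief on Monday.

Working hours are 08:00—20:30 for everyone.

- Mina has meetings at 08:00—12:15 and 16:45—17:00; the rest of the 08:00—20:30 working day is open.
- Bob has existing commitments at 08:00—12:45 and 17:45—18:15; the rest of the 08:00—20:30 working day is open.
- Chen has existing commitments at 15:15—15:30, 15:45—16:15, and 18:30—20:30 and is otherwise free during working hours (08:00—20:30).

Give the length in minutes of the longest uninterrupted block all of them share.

150 minutes

Mina free within 08:00–20:30: 12:15–16:45, 17:00–20:30.
Bob free within 08:00–20:30: 12:45–17:45, 18:15–20:30.
Chen free within 08:00–20:30: 08:00–15:15, 15:30–15:45, 16:15–18:30.
Mina ∩ Bob: 12:45–16:45, 17:00–17:45, 18:15–20:30.
Mina ∩ Bob ∩ Chen: 12:45–15:15, 15:30–15:45, 16:15–16:45, 17:00–17:45, 18:15–18:30.
Common window lengths: 150, 15, 30, 45, 15 min; longest is 150.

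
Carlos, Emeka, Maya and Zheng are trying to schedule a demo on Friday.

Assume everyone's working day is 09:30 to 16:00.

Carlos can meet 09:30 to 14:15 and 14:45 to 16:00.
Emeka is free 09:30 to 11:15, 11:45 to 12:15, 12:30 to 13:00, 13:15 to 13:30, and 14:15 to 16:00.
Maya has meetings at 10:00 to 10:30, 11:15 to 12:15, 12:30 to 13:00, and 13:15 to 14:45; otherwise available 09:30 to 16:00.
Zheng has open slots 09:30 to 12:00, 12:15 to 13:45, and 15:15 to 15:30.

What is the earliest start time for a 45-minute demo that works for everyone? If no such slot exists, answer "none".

10:30

Maya free within 09:30–16:00: 09:30–10:00, 10:30–11:15, 12:15–12:30, 13:00–13:15, 14:45–16:00.
Carlos ∩ Emeka: 09:30–11:15, 11:45–12:15, 12:30–13:00, 13:15–13:30, 14:45–16:00.
Carlos ∩ Emeka ∩ Maya: 09:30–10:00, 10:30–11:15, 14:45–16:00.
Carlos ∩ Emeka ∩ Maya ∩ Zheng: 09:30–10:00, 10:30–11:15, 15:15–15:30.
Windows ≥ 45 min: 10:30–11:15.
Earliest such window starts at 10:30.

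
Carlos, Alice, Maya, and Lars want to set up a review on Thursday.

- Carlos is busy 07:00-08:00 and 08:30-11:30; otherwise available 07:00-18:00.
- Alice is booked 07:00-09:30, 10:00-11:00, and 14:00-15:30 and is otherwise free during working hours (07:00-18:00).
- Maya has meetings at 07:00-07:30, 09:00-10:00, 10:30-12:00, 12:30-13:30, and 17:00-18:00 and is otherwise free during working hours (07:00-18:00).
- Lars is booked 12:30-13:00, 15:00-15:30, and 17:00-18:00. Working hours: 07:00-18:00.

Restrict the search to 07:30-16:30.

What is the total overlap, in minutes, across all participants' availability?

120 minutes

Carlos free within 07:00–18:00: 08:00–08:30, 11:30–18:00.
Alice free within 07:00–18:00: 09:30–10:00, 11:00–14:00, 15:30–18:00.
Maya free within 07:00–18:00: 07:30–09:00, 10:00–10:30, 12:00–12:30, 13:30–17:00.
Lars free within 07:00–18:00: 07:00–12:30, 13:00–15:00, 15:30–17:00.
Carlos ∩ Alice: 11:30–14:00, 15:30–18:00.
Carlos ∩ Alice ∩ Maya: 12:00–12:30, 13:30–14:00, 15:30–17:00.
Carlos ∩ Alice ∩ Maya ∩ Lars: 12:00–12:30, 13:30–14:00, 15:30–17:00.
Restricted to 07:30–16:30: 12:00–12:30, 13:30–14:00, 15:30–16:30.
Total common minutes: 30 + 30 + 60 = 120.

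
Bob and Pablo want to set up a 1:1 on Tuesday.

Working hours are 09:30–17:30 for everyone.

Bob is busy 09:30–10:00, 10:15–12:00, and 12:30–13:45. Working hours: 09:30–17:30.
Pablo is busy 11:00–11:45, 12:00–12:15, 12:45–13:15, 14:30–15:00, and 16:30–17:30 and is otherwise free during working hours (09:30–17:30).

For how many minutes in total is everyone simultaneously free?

Bob free within 09:30–17:30: 10:00–10:15, 12:00–12:30, 13:45–17:30.
Pablo free within 09:30–17:30: 09:30–11:00, 11:45–12:00, 12:15–12:45, 13:15–14:30, 15:00–16:30.
Bob ∩ Pablo: 10:00–10:15, 12:15–12:30, 13:45–14:30, 15:00–16:30.
Total common minutes: 15 + 15 + 45 + 90 = 165.

165 minutes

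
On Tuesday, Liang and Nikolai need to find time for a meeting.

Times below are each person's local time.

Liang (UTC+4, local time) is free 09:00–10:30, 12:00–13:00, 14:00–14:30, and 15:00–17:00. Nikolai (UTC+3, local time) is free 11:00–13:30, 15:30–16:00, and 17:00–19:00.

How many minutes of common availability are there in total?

Liang → UTC: 05:00–06:30, 08:00–09:00, 10:00–10:30, 11:00–13:00.
Nikolai → UTC: 08:00–10:30, 12:30–13:00, 14:00–16:00.
Liang ∩ Nikolai: 08:00–09:00, 10:00–10:30, 12:30–13:00.
Total common minutes: 60 + 30 + 30 = 120.

120 minutes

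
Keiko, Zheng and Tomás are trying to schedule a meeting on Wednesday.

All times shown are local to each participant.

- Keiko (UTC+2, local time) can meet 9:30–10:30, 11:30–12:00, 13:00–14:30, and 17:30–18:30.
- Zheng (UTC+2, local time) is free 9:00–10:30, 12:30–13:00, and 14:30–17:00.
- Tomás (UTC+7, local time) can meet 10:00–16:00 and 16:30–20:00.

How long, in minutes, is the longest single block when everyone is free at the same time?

Keiko → UTC: 07:30–08:30, 09:30–10:00, 11:00–12:30, 15:30–16:30.
Zheng → UTC: 07:00–08:30, 10:30–11:00, 12:30–15:00.
Tomás → UTC: 03:00–09:00, 09:30–13:00.
Keiko ∩ Zheng: 07:30–08:30.
Keiko ∩ Zheng ∩ Tomás: 07:30–08:30.
Single common window of 60 minutes.

60 minutes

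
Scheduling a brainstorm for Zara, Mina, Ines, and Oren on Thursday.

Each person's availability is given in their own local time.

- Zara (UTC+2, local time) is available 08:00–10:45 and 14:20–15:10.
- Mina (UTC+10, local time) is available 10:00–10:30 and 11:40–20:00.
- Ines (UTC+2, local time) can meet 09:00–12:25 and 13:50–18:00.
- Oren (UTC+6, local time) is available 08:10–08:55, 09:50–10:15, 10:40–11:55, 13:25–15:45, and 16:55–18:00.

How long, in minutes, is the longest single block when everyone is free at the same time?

Zara → UTC: 06:00–08:45, 12:20–13:10.
Mina → UTC: 00:00–00:30, 01:40–10:00.
Ines → UTC: 07:00–10:25, 11:50–16:00.
Oren → UTC: 02:10–02:55, 03:50–04:15, 04:40–05:55, 07:25–09:45, 10:55–12:00.
Zara ∩ Mina: 06:00–08:45.
Zara ∩ Mina ∩ Ines: 07:00–08:45.
Zara ∩ Mina ∩ Ines ∩ Oren: 07:25–08:45.
Single common window of 80 minutes.

80 minutes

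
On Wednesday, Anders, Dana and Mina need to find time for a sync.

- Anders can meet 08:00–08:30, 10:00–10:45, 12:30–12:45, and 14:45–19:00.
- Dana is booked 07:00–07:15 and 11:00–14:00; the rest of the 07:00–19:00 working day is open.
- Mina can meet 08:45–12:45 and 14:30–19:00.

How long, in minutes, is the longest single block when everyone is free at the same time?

Dana free within 07:00–19:00: 07:15–11:00, 14:00–19:00.
Anders ∩ Dana: 08:00–08:30, 10:00–10:45, 14:45–19:00.
Anders ∩ Dana ∩ Mina: 10:00–10:45, 14:45–19:00.
Common window lengths: 45, 255 min; longest is 255.

255 minutes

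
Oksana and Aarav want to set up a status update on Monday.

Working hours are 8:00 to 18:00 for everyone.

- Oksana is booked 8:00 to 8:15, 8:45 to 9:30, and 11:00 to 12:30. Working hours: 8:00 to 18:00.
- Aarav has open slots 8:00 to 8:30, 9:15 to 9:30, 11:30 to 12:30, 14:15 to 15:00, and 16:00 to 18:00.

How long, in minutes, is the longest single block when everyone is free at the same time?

Oksana free within 08:00–18:00: 08:15–08:45, 09:30–11:00, 12:30–18:00.
Oksana ∩ Aarav: 08:15–08:30, 14:15–15:00, 16:00–18:00.
Common window lengths: 15, 45, 120 min; longest is 120.

120 minutes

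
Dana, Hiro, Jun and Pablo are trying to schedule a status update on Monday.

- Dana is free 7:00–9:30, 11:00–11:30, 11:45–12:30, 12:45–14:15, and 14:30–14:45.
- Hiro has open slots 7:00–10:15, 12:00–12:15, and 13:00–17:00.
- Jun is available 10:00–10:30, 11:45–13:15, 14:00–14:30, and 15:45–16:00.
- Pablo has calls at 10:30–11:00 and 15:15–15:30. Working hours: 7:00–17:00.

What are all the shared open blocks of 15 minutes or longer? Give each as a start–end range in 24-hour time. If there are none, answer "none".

12:00–12:15, 13:00–13:15, 14:00–14:15

Pablo free within 07:00–17:00: 07:00–10:30, 11:00–15:15, 15:30–17:00.
Dana ∩ Hiro: 07:00–09:30, 12:00–12:15, 13:00–14:15, 14:30–14:45.
Dana ∩ Hiro ∩ Jun: 12:00–12:15, 13:00–13:15, 14:00–14:15.
Dana ∩ Hiro ∩ Jun ∩ Pablo: 12:00–12:15, 13:00–13:15, 14:00–14:15.
Windows ≥ 15 min: 12:00–12:15, 13:00–13:15, 14:00–14:15.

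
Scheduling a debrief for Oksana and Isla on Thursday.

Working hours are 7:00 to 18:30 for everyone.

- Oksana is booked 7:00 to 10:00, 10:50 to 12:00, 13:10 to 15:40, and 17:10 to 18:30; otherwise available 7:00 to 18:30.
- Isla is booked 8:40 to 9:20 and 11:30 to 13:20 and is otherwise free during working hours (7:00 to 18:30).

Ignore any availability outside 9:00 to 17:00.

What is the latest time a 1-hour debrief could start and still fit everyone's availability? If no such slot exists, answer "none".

16:00

Oksana free within 07:00–18:30: 10:00–10:50, 12:00–13:10, 15:40–17:10.
Isla free within 07:00–18:30: 07:00–08:40, 09:20–11:30, 13:20–18:30.
Oksana ∩ Isla: 10:00–10:50, 15:40–17:10.
Restricted to 09:00–17:00: 10:00–10:50, 15:40–17:00.
Windows ≥ 60 min: 15:40–17:00.
Latest start in the last window 15:40–17:00 is 17:00 − 60 min = 16:00.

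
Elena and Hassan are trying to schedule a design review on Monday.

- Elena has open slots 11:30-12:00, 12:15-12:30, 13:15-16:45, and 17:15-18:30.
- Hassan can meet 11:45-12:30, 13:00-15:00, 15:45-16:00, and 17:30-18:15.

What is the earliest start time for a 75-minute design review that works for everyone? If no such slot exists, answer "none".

13:15

Elena ∩ Hassan: 11:45–12:00, 12:15–12:30, 13:15–15:00, 15:45–16:00, 17:30–18:15.
Windows ≥ 75 min: 13:15–15:00.
Earliest such window starts at 13:15.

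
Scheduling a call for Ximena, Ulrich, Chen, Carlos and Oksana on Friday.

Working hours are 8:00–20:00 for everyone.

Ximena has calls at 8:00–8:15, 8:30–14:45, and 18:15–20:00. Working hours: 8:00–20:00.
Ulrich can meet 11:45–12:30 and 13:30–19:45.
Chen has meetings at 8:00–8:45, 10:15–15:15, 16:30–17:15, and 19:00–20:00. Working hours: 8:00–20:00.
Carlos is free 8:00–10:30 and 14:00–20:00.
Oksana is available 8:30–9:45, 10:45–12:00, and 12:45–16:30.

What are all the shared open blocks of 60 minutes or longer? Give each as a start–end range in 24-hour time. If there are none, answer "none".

15:15–16:30

Ximena free within 08:00–20:00: 08:15–08:30, 14:45–18:15.
Chen free within 08:00–20:00: 08:45–10:15, 15:15–16:30, 17:15–19:00.
Ximena ∩ Ulrich: 14:45–18:15.
Ximena ∩ Ulrich ∩ Chen: 15:15–16:30, 17:15–18:15.
Ximena ∩ Ulrich ∩ Chen ∩ Carlos: 15:15–16:30, 17:15–18:15.
Ximena ∩ Ulrich ∩ Chen ∩ Carlos ∩ Oksana: 15:15–16:30.
Windows ≥ 60 min: 15:15–16:30.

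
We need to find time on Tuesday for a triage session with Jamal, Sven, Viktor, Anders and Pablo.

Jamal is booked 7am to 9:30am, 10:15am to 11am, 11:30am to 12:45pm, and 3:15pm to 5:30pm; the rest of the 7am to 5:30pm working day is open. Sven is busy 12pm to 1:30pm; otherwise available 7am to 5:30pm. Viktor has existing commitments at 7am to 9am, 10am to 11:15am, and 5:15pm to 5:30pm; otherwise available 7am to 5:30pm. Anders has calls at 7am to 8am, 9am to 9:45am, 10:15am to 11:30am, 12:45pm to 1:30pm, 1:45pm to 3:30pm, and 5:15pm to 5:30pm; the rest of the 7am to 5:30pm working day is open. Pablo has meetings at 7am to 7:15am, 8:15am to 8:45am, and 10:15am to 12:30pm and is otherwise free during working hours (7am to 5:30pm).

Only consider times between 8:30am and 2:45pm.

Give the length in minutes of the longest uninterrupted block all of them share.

15 minutes

Jamal free within 07:00–17:30: 09:30–10:15, 11:00–11:30, 12:45–15:15.
Sven free within 07:00–17:30: 07:00–12:00, 13:30–17:30.
Viktor free within 07:00–17:30: 09:00–10:00, 11:15–17:15.
Anders free within 07:00–17:30: 08:00–09:00, 09:45–10:15, 11:30–12:45, 13:30–13:45, 15:30–17:15.
Pablo free within 07:00–17:30: 07:15–08:15, 08:45–10:15, 12:30–17:30.
Jamal ∩ Sven: 09:30–10:15, 11:00–11:30, 13:30–15:15.
Jamal ∩ Sven ∩ Viktor: 09:30–10:00, 11:15–11:30, 13:30–15:15.
Jamal ∩ Sven ∩ Viktor ∩ Anders: 09:45–10:00, 13:30–13:45.
Jamal ∩ Sven ∩ Viktor ∩ Anders ∩ Pablo: 09:45–10:00, 13:30–13:45.
Restricted to 08:30–14:45: 09:45–10:00, 13:30–13:45.
Common window lengths: 15, 15 min; longest is 15.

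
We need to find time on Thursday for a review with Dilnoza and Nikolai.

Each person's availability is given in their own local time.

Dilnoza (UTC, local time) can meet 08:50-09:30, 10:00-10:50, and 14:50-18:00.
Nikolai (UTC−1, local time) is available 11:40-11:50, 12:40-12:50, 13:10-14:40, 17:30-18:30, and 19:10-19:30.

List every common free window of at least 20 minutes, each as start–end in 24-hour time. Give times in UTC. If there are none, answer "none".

Dilnoza → UTC: 08:50–09:30, 10:00–10:50, 14:50–18:00.
Nikolai → UTC: 12:40–12:50, 13:40–13:50, 14:10–15:40, 18:30–19:30, 20:10–20:30.
Dilnoza ∩ Nikolai: 14:50–15:40.
Windows ≥ 20 min: 14:50–15:40.

14:50–15:40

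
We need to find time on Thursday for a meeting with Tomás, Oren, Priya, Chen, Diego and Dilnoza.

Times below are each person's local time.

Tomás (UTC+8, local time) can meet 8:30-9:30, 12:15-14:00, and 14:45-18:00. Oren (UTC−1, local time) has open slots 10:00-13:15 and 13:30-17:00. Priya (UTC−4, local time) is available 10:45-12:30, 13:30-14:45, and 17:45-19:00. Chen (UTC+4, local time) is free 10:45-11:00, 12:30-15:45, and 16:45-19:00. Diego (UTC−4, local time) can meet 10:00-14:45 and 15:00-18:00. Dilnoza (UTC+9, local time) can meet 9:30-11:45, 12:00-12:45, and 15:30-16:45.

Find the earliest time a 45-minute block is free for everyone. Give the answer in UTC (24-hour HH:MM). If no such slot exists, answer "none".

Tomás → UTC: 00:30–01:30, 04:15–06:00, 06:45–10:00.
Oren → UTC: 11:00–14:15, 14:30–18:00.
Priya → UTC: 14:45–16:30, 17:30–18:45, 21:45–23:00.
Chen → UTC: 06:45–07:00, 08:30–11:45, 12:45–15:00.
Diego → UTC: 14:00–18:45, 19:00–22:00.
Dilnoza → UTC: 00:30–02:45, 03:00–03:45, 06:30–07:45.
Tomás ∩ Oren: (none).
Tomás ∩ Oren ∩ Priya: (none).
Tomás ∩ Oren ∩ Priya ∩ Chen: (none).
Tomás ∩ Oren ∩ Priya ∩ Chen ∩ Diego: (none).
Tomás ∩ Oren ∩ Priya ∩ Chen ∩ Diego ∩ Dilnoza: (none).
Windows ≥ 45 min: (none).

none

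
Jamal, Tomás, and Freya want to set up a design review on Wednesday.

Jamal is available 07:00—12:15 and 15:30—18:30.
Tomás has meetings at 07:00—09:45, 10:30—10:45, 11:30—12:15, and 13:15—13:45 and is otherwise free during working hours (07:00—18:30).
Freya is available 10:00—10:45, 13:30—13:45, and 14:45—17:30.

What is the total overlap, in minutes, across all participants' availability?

150 minutes

Tomás free within 07:00–18:30: 09:45–10:30, 10:45–11:30, 12:15–13:15, 13:45–18:30.
Jamal ∩ Tomás: 09:45–10:30, 10:45–11:30, 15:30–18:30.
Jamal ∩ Tomás ∩ Freya: 10:00–10:30, 15:30–17:30.
Total common minutes: 30 + 120 = 150.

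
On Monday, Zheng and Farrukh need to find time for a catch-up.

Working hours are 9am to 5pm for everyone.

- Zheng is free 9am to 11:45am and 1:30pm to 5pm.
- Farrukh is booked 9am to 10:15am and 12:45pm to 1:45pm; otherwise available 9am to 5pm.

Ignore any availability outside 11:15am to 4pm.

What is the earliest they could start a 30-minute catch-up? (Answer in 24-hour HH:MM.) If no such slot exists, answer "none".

11:15

Farrukh free within 09:00–17:00: 10:15–12:45, 13:45–17:00.
Zheng ∩ Farrukh: 10:15–11:45, 13:45–17:00.
Restricted to 11:15–16:00: 11:15–11:45, 13:45–16:00.
Windows ≥ 30 min: 11:15–11:45, 13:45–16:00.
Earliest such window starts at 11:15.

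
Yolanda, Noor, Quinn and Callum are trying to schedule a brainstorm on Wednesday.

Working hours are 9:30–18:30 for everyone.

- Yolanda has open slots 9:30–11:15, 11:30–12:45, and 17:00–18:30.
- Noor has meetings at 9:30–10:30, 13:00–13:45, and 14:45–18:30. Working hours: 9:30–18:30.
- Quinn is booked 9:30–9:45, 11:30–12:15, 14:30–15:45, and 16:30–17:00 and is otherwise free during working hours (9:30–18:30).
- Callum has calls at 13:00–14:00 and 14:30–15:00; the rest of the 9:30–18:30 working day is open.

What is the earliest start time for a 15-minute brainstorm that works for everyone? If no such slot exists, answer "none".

10:30

Noor free within 09:30–18:30: 10:30–13:00, 13:45–14:45.
Quinn free within 09:30–18:30: 09:45–11:30, 12:15–14:30, 15:45–16:30, 17:00–18:30.
Callum free within 09:30–18:30: 09:30–13:00, 14:00–14:30, 15:00–18:30.
Yolanda ∩ Noor: 10:30–11:15, 11:30–12:45.
Yolanda ∩ Noor ∩ Quinn: 10:30–11:15, 12:15–12:45.
Yolanda ∩ Noor ∩ Quinn ∩ Callum: 10:30–11:15, 12:15–12:45.
Windows ≥ 15 min: 10:30–11:15, 12:15–12:45.
Earliest such window starts at 10:30.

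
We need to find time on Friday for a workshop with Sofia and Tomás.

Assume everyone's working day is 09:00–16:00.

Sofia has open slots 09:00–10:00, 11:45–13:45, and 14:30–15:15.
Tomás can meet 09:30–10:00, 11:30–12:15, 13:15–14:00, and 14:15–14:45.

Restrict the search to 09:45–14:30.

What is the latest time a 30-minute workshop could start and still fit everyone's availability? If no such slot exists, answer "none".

13:15

Sofia ∩ Tomás: 09:30–10:00, 11:45–12:15, 13:15–13:45, 14:30–14:45.
Restricted to 09:45–14:30: 09:45–10:00, 11:45–12:15, 13:15–13:45.
Windows ≥ 30 min: 11:45–12:15, 13:15–13:45.
Latest start in the last window 13:15–13:45 is 13:45 − 30 min = 13:15.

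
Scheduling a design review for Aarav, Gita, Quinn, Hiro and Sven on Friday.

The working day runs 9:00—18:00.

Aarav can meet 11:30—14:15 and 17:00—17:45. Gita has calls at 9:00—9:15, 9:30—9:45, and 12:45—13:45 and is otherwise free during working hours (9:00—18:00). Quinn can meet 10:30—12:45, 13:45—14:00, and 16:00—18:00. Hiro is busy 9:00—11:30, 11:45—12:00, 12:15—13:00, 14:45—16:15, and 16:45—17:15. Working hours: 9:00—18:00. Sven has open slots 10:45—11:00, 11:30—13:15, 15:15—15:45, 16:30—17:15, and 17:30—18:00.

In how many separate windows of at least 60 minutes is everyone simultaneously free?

0

Gita free within 09:00–18:00: 09:15–09:30, 09:45–12:45, 13:45–18:00.
Hiro free within 09:00–18:00: 11:30–11:45, 12:00–12:15, 13:00–14:45, 16:15–16:45, 17:15–18:00.
Aarav ∩ Gita: 11:30–12:45, 13:45–14:15, 17:00–17:45.
Aarav ∩ Gita ∩ Quinn: 11:30–12:45, 13:45–14:00, 17:00–17:45.
Aarav ∩ Gita ∩ Quinn ∩ Hiro: 11:30–11:45, 12:00–12:15, 13:45–14:00, 17:15–17:45.
Aarav ∩ Gita ∩ Quinn ∩ Hiro ∩ Sven: 11:30–11:45, 12:00–12:15, 17:30–17:45.
Windows ≥ 60 min: (none).
That's 0 windows.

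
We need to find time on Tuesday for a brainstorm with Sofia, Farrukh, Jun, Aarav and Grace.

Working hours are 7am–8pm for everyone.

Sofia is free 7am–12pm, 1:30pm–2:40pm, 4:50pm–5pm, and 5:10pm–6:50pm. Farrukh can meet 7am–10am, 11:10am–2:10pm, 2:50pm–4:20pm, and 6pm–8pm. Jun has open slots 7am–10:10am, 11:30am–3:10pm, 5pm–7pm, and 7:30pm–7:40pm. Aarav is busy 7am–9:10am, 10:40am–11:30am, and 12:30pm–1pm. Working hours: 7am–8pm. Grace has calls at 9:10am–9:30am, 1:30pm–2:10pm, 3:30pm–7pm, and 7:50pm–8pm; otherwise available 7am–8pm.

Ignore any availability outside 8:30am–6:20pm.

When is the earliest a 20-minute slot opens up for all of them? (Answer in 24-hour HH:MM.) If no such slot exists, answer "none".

09:30

Aarav free within 07:00–20:00: 09:10–10:40, 11:30–12:30, 13:00–20:00.
Grace free within 07:00–20:00: 07:00–09:10, 09:30–13:30, 14:10–15:30, 19:00–19:50.
Sofia ∩ Farrukh: 07:00–10:00, 11:10–12:00, 13:30–14:10, 18:00–18:50.
Sofia ∩ Farrukh ∩ Jun: 07:00–10:00, 11:30–12:00, 13:30–14:10, 18:00–18:50.
Sofia ∩ Farrukh ∩ Jun ∩ Aarav: 09:10–10:00, 11:30–12:00, 13:30–14:10, 18:00–18:50.
Sofia ∩ Farrukh ∩ Jun ∩ Aarav ∩ Grace: 09:30–10:00, 11:30–12:00.
Restricted to 08:30–18:20: 09:30–10:00, 11:30–12:00.
Windows ≥ 20 min: 09:30–10:00, 11:30–12:00.
Earliest such window starts at 09:30.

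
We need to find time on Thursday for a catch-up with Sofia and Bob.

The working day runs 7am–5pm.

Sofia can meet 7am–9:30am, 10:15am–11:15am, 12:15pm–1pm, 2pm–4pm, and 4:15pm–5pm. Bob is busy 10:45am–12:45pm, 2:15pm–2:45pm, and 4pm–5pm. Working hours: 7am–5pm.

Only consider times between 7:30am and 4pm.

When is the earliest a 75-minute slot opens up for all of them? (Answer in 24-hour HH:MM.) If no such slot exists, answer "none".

Bob free within 07:00–17:00: 07:00–10:45, 12:45–14:15, 14:45–16:00.
Sofia ∩ Bob: 07:00–09:30, 10:15–10:45, 12:45–13:00, 14:00–14:15, 14:45–16:00.
Restricted to 07:30–16:00: 07:30–09:30, 10:15–10:45, 12:45–13:00, 14:00–14:15, 14:45–16:00.
Windows ≥ 75 min: 07:30–09:30, 14:45–16:00.
Earliest such window starts at 07:30.

07:30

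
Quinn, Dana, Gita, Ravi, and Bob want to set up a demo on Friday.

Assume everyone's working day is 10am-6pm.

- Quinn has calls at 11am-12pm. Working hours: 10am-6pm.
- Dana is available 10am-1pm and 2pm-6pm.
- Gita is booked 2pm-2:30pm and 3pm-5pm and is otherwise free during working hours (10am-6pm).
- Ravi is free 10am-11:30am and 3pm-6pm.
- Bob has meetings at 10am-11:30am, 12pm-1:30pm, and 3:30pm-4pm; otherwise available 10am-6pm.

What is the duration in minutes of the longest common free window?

Quinn free within 10:00–18:00: 10:00–11:00, 12:00–18:00.
Gita free within 10:00–18:00: 10:00–14:00, 14:30–15:00, 17:00–18:00.
Bob free within 10:00–18:00: 11:30–12:00, 13:30–15:30, 16:00–18:00.
Quinn ∩ Dana: 10:00–11:00, 12:00–13:00, 14:00–18:00.
Quinn ∩ Dana ∩ Gita: 10:00–11:00, 12:00–13:00, 14:30–15:00, 17:00–18:00.
Quinn ∩ Dana ∩ Gita ∩ Ravi: 10:00–11:00, 17:00–18:00.
Quinn ∩ Dana ∩ Gita ∩ Ravi ∩ Bob: 17:00–18:00.
Single common window of 60 minutes.

60 minutes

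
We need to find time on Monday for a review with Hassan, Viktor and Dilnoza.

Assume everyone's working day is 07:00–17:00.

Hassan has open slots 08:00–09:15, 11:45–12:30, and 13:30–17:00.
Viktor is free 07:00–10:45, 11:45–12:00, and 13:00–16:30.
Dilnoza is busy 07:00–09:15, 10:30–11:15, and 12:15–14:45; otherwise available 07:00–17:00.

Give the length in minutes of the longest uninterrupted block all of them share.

Dilnoza free within 07:00–17:00: 09:15–10:30, 11:15–12:15, 14:45–17:00.
Hassan ∩ Viktor: 08:00–09:15, 11:45–12:00, 13:30–16:30.
Hassan ∩ Viktor ∩ Dilnoza: 11:45–12:00, 14:45–16:30.
Common window lengths: 15, 105 min; longest is 105.

105 minutes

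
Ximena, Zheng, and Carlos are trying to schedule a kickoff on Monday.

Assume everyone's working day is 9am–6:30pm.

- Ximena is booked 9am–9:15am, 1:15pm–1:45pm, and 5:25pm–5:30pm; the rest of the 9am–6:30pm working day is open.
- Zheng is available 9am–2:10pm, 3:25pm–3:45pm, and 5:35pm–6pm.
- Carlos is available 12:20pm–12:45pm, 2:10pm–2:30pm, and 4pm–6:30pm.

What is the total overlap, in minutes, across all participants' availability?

50 minutes

Ximena free within 09:00–18:30: 09:15–13:15, 13:45–17:25, 17:30–18:30.
Ximena ∩ Zheng: 09:15–13:15, 13:45–14:10, 15:25–15:45, 17:35–18:00.
Ximena ∩ Zheng ∩ Carlos: 12:20–12:45, 17:35–18:00.
Total common minutes: 25 + 25 = 50.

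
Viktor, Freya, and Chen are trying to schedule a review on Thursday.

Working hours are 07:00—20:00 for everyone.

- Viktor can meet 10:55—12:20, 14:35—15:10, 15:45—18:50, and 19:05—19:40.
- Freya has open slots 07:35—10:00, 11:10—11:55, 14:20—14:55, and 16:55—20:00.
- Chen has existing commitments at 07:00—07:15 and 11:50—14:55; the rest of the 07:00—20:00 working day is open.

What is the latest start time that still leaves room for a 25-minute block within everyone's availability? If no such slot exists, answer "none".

19:15

Chen free within 07:00–20:00: 07:15–11:50, 14:55–20:00.
Viktor ∩ Freya: 11:10–11:55, 14:35–14:55, 16:55–18:50, 19:05–19:40.
Viktor ∩ Freya ∩ Chen: 11:10–11:50, 16:55–18:50, 19:05–19:40.
Windows ≥ 25 min: 11:10–11:50, 16:55–18:50, 19:05–19:40.
Latest start in the last window 19:05–19:40 is 19:40 − 25 min = 19:15.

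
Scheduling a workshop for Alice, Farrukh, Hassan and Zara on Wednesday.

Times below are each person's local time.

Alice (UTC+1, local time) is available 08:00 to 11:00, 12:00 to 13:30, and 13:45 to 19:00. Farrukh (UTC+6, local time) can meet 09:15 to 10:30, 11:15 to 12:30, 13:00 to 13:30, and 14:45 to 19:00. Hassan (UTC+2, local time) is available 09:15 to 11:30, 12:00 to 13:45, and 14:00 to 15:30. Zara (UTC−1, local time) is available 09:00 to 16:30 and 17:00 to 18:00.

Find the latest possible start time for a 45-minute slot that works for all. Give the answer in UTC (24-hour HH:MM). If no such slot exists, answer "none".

Alice → UTC: 07:00–10:00, 11:00–12:30, 12:45–18:00.
Farrukh → UTC: 03:15–04:30, 05:15–06:30, 07:00–07:30, 08:45–13:00.
Hassan → UTC: 07:15–09:30, 10:00–11:45, 12:00–13:30.
Zara → UTC: 10:00–17:30, 18:00–19:00.
Alice ∩ Farrukh: 07:00–07:30, 08:45–10:00, 11:00–12:30, 12:45–13:00.
Alice ∩ Farrukh ∩ Hassan: 07:15–07:30, 08:45–09:30, 11:00–11:45, 12:00–12:30, 12:45–13:00.
Alice ∩ Farrukh ∩ Hassan ∩ Zara: 11:00–11:45, 12:00–12:30, 12:45–13:00.
Windows ≥ 45 min: 11:00–11:45.
Latest start in the last window 11:00–11:45 is 11:45 − 45 min = 11:00.

11:00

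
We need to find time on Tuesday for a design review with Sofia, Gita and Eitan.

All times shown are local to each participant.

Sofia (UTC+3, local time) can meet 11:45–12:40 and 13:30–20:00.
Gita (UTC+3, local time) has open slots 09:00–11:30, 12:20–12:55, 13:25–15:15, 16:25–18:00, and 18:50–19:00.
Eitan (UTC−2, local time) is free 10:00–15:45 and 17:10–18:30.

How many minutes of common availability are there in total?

120 minutes

Sofia → UTC: 08:45–09:40, 10:30–17:00.
Gita → UTC: 06:00–08:30, 09:20–09:55, 10:25–12:15, 13:25–15:00, 15:50–16:00.
Eitan → UTC: 12:00–17:45, 19:10–20:30.
Sofia ∩ Gita: 09:20–09:40, 10:30–12:15, 13:25–15:00, 15:50–16:00.
Sofia ∩ Gita ∩ Eitan: 12:00–12:15, 13:25–15:00, 15:50–16:00.
Total common minutes: 15 + 95 + 10 = 120.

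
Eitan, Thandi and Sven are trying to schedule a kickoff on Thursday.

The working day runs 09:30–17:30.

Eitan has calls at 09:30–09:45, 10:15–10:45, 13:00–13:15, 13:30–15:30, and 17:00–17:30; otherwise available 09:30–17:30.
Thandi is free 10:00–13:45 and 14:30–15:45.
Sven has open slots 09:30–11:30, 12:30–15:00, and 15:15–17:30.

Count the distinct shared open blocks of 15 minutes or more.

5

Eitan free within 09:30–17:30: 09:45–10:15, 10:45–13:00, 13:15–13:30, 15:30–17:00.
Eitan ∩ Thandi: 10:00–10:15, 10:45–13:00, 13:15–13:30, 15:30–15:45.
Eitan ∩ Thandi ∩ Sven: 10:00–10:15, 10:45–11:30, 12:30–13:00, 13:15–13:30, 15:30–15:45.
Windows ≥ 15 min: 10:00–10:15, 10:45–11:30, 12:30–13:00, 13:15–13:30, 15:30–15:45.
That's 5 windows.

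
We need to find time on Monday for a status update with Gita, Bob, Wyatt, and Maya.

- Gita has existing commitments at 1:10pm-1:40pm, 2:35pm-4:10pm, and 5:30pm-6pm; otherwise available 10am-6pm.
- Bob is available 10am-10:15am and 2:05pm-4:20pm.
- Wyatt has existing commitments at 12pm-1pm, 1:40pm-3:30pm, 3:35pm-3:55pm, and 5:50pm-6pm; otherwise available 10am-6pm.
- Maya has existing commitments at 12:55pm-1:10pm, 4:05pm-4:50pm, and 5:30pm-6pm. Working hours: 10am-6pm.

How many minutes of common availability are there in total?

Gita free within 10:00–18:00: 10:00–13:10, 13:40–14:35, 16:10–17:30.
Wyatt free within 10:00–18:00: 10:00–12:00, 13:00–13:40, 15:30–15:35, 15:55–17:50.
Maya free within 10:00–18:00: 10:00–12:55, 13:10–16:05, 16:50–17:30.
Gita ∩ Bob: 10:00–10:15, 14:05–14:35, 16:10–16:20.
Gita ∩ Bob ∩ Wyatt: 10:00–10:15, 16:10–16:20.
Gita ∩ Bob ∩ Wyatt ∩ Maya: 10:00–10:15.
Total common minutes: 15.

15 minutes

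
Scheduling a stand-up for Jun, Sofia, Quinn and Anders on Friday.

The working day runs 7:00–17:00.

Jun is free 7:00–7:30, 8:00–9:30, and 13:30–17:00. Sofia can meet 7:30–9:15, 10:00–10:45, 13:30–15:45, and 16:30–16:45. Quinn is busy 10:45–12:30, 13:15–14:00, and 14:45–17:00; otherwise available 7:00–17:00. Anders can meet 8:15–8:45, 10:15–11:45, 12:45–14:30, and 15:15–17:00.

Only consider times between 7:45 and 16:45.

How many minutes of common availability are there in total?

60 minutes

Quinn free within 07:00–17:00: 07:00–10:45, 12:30–13:15, 14:00–14:45.
Jun ∩ Sofia: 08:00–09:15, 13:30–15:45, 16:30–16:45.
Jun ∩ Sofia ∩ Quinn: 08:00–09:15, 14:00–14:45.
Jun ∩ Sofia ∩ Quinn ∩ Anders: 08:15–08:45, 14:00–14:30.
Restricted to 07:45–16:45: 08:15–08:45, 14:00–14:30.
Total common minutes: 30 + 30 = 60.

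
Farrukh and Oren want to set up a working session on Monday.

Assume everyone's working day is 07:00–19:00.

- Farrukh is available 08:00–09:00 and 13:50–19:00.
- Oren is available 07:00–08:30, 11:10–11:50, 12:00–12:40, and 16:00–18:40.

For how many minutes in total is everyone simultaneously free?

Farrukh ∩ Oren: 08:00–08:30, 16:00–18:40.
Total common minutes: 30 + 160 = 190.

190 minutes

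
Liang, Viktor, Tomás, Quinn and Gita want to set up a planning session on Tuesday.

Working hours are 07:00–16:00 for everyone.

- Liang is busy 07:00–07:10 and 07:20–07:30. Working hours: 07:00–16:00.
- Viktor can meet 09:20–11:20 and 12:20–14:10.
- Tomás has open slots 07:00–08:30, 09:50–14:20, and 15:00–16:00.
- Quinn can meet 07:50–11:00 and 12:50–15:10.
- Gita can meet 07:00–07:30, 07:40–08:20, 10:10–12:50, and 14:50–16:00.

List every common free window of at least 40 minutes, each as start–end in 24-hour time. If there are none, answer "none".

Liang free within 07:00–16:00: 07:10–07:20, 07:30–16:00.
Liang ∩ Viktor: 09:20–11:20, 12:20–14:10.
Liang ∩ Viktor ∩ Tomás: 09:50–11:20, 12:20–14:10.
Liang ∩ Viktor ∩ Tomás ∩ Quinn: 09:50–11:00, 12:50–14:10.
Liang ∩ Viktor ∩ Tomás ∩ Quinn ∩ Gita: 10:10–11:00.
Windows ≥ 40 min: 10:10–11:00.

10:10–11:00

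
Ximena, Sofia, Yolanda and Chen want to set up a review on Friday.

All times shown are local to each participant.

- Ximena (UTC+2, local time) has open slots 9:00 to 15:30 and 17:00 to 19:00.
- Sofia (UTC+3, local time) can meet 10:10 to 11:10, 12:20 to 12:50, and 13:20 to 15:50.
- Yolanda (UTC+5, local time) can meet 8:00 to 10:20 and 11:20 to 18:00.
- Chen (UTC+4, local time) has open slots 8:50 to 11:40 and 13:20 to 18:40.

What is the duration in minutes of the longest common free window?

150 minutes

Ximena → UTC: 07:00–13:30, 15:00–17:00.
Sofia → UTC: 07:10–08:10, 09:20–09:50, 10:20–12:50.
Yolanda → UTC: 03:00–05:20, 06:20–13:00.
Chen → UTC: 04:50–07:40, 09:20–14:40.
Ximena ∩ Sofia: 07:10–08:10, 09:20–09:50, 10:20–12:50.
Ximena ∩ Sofia ∩ Yolanda: 07:10–08:10, 09:20–09:50, 10:20–12:50.
Ximena ∩ Sofia ∩ Yolanda ∩ Chen: 07:10–07:40, 09:20–09:50, 10:20–12:50.
Common window lengths: 30, 30, 150 min; longest is 150.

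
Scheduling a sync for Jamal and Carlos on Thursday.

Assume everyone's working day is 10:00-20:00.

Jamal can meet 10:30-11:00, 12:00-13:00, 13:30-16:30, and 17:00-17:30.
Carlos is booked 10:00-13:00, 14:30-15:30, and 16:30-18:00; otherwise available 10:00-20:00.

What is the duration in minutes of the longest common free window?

Carlos free within 10:00–20:00: 13:00–14:30, 15:30–16:30, 18:00–20:00.
Jamal ∩ Carlos: 13:30–14:30, 15:30–16:30.
Common window lengths: 60, 60 min; longest is 60.

60 minutes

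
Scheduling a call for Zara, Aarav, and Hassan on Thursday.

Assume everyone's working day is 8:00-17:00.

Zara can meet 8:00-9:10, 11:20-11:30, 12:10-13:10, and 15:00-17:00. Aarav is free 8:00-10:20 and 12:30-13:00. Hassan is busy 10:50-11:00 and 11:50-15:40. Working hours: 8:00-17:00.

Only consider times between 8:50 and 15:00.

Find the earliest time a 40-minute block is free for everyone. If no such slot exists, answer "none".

Hassan free within 08:00–17:00: 08:00–10:50, 11:00–11:50, 15:40–17:00.
Zara ∩ Aarav: 08:00–09:10, 12:30–13:00.
Zara ∩ Aarav ∩ Hassan: 08:00–09:10.
Restricted to 08:50–15:00: 08:50–09:10.
Windows ≥ 40 min: (none).

none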